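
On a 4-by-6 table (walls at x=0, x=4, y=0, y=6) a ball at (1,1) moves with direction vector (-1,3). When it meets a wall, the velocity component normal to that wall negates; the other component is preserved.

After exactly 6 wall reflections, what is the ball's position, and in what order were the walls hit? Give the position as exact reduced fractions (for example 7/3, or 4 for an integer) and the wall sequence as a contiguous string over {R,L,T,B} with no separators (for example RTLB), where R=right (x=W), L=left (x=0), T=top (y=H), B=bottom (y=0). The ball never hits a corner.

Final position: (4/3,0)
Wall sequence: LTBRTB

1. t=1 → L at (0,4); v=(1,3)
2. t=2/3 → T at (2/3,6); v=(1,-3)
3. t=2 → B at (8/3,0); v=(1,3)
4. t=4/3 → R at (4,4); v=(-1,3)
5. t=2/3 → T at (10/3,6); v=(-1,-3)
6. t=2 → B at (4/3,0); v=(-1,3)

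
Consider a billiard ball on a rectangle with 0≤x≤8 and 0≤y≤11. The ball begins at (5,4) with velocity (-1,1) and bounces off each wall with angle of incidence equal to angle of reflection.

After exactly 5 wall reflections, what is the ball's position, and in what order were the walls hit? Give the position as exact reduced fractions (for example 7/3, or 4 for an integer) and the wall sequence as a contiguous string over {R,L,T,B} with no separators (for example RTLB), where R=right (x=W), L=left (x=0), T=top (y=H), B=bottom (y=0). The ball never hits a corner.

Final position: (0,3)
Wall sequence: LTRBL

1. t=5 → L at (0,9); v=(1,1)
2. t=2 → T at (2,11); v=(1,-1)
3. t=6 → R at (8,5); v=(-1,-1)
4. t=5 → B at (3,0); v=(-1,1)
5. t=3 → L at (0,3); v=(1,1)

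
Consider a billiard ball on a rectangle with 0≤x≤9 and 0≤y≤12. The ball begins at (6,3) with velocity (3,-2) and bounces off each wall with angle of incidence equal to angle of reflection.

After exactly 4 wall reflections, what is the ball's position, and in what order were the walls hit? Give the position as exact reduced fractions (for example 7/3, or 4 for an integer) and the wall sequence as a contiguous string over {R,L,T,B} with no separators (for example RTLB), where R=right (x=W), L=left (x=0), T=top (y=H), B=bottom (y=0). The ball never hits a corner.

Final position: (9,11)
Wall sequence: RBLR

1. t=1 → R at (9,1); v=(-3,-2)
2. t=1/2 → B at (15/2,0); v=(-3,2)
3. t=5/2 → L at (0,5); v=(3,2)
4. t=3 → R at (9,11); v=(-3,2)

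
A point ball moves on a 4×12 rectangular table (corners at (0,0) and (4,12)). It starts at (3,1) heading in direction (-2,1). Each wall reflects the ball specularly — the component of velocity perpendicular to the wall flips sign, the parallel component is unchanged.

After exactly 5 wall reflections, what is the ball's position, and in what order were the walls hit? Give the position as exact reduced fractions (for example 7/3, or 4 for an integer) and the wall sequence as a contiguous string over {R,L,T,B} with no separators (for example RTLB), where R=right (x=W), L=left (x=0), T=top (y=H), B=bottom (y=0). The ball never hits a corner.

1. t=3/2 → L at (0,5/2); v=(2,1)
2. t=2 → R at (4,9/2); v=(-2,1)
3. t=2 → L at (0,13/2); v=(2,1)
4. t=2 → R at (4,17/2); v=(-2,1)
5. t=2 → L at (0,21/2); v=(2,1)

Final position: (0,21/2)
Wall sequence: LRLRL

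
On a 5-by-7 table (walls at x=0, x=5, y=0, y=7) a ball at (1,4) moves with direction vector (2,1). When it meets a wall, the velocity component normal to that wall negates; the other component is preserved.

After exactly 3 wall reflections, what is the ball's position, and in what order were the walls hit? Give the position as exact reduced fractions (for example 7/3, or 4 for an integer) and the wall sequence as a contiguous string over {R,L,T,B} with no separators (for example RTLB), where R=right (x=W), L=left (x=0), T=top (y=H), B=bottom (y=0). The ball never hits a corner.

1. t=2 → R at (5,6); v=(-2,1)
2. t=1 → T at (3,7); v=(-2,-1)
3. t=3/2 → L at (0,11/2); v=(2,-1)

Final position: (0,11/2)
Wall sequence: RTL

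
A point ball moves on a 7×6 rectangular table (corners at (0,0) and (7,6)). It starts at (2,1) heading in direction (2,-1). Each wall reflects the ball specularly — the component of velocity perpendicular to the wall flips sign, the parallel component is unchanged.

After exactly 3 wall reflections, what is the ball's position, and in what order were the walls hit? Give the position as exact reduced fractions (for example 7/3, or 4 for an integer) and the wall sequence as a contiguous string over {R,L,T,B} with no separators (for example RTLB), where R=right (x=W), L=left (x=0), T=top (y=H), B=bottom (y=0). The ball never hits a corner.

Final position: (0,5)
Wall sequence: BRL

1. t=1 → B at (4,0); v=(2,1)
2. t=3/2 → R at (7,3/2); v=(-2,1)
3. t=7/2 → L at (0,5); v=(2,1)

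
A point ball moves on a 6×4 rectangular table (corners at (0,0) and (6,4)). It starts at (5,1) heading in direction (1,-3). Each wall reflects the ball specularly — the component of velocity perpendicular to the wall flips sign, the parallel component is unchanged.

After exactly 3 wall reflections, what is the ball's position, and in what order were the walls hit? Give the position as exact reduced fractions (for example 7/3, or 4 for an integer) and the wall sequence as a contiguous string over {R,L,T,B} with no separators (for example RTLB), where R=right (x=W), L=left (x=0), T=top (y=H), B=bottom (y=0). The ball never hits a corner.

Final position: (16/3,4)
Wall sequence: BRT

1. t=1/3 → B at (16/3,0); v=(1,3)
2. t=2/3 → R at (6,2); v=(-1,3)
3. t=2/3 → T at (16/3,4); v=(-1,-3)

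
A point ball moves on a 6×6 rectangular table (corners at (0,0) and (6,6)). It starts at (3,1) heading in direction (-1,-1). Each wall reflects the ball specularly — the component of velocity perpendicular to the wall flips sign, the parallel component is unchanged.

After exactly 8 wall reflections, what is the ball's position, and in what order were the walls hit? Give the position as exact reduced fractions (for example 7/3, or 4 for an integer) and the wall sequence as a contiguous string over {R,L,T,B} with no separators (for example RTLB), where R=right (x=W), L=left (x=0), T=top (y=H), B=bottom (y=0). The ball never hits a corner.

1. t=1 → B at (2,0); v=(-1,1)
2. t=2 → L at (0,2); v=(1,1)
3. t=4 → T at (4,6); v=(1,-1)
4. t=2 → R at (6,4); v=(-1,-1)
5. t=4 → B at (2,0); v=(-1,1)
6. t=2 → L at (0,2); v=(1,1)
7. t=4 → T at (4,6); v=(1,-1)
8. t=2 → R at (6,4); v=(-1,-1)

Final position: (6,4)
Wall sequence: BLTRBLTR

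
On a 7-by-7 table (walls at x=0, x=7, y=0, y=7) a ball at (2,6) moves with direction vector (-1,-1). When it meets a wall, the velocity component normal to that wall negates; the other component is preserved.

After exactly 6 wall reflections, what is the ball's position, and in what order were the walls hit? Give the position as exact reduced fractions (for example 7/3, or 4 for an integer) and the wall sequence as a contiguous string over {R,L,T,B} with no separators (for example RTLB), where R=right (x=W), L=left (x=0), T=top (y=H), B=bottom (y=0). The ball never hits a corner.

1. t=2 → L at (0,4); v=(1,-1)
2. t=4 → B at (4,0); v=(1,1)
3. t=3 → R at (7,3); v=(-1,1)
4. t=4 → T at (3,7); v=(-1,-1)
5. t=3 → L at (0,4); v=(1,-1)
6. t=4 → B at (4,0); v=(1,1)

Final position: (4,0)
Wall sequence: LBRTLB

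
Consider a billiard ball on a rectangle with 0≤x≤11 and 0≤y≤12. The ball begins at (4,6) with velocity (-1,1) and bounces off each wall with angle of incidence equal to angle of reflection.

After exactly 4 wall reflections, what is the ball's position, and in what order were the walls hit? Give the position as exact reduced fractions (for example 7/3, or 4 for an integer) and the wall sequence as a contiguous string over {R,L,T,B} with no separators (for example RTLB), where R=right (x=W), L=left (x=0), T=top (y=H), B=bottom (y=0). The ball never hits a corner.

Final position: (8,0)
Wall sequence: LTRB

1. t=4 → L at (0,10); v=(1,1)
2. t=2 → T at (2,12); v=(1,-1)
3. t=9 → R at (11,3); v=(-1,-1)
4. t=3 → B at (8,0); v=(-1,1)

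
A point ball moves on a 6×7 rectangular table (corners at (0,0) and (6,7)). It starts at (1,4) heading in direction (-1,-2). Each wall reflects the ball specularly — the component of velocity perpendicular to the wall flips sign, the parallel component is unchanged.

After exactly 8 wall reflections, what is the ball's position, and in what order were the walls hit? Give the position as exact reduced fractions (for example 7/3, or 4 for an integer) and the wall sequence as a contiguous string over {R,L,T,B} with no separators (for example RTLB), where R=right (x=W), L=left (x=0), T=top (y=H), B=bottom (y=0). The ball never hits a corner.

1. t=1 → L at (0,2); v=(1,-2)
2. t=1 → B at (1,0); v=(1,2)
3. t=7/2 → T at (9/2,7); v=(1,-2)
4. t=3/2 → R at (6,4); v=(-1,-2)
5. t=2 → B at (4,0); v=(-1,2)
6. t=7/2 → T at (1/2,7); v=(-1,-2)
7. t=1/2 → L at (0,6); v=(1,-2)
8. t=3 → B at (3,0); v=(1,2)

Final position: (3,0)
Wall sequence: LBTRBTLB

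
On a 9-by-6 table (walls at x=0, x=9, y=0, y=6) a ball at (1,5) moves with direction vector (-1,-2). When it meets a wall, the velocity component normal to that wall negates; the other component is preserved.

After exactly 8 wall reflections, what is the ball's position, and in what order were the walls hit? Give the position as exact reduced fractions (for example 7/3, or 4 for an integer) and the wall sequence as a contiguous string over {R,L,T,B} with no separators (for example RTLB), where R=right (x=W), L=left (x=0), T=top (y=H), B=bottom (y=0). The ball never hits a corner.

Final position: (3/2,6)
Wall sequence: LBTBRTBT

1. t=1 → L at (0,3); v=(1,-2)
2. t=3/2 → B at (3/2,0); v=(1,2)
3. t=3 → T at (9/2,6); v=(1,-2)
4. t=3 → B at (15/2,0); v=(1,2)
5. t=3/2 → R at (9,3); v=(-1,2)
6. t=3/2 → T at (15/2,6); v=(-1,-2)
7. t=3 → B at (9/2,0); v=(-1,2)
8. t=3 → T at (3/2,6); v=(-1,-2)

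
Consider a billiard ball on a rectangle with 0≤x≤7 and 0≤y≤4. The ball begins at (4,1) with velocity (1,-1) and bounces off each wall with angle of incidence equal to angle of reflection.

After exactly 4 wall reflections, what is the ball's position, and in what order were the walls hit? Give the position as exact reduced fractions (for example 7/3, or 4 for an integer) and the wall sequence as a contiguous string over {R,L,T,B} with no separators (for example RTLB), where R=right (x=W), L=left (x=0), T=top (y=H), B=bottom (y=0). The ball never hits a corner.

1. t=1 → B at (5,0); v=(1,1)
2. t=2 → R at (7,2); v=(-1,1)
3. t=2 → T at (5,4); v=(-1,-1)
4. t=4 → B at (1,0); v=(-1,1)

Final position: (1,0)
Wall sequence: BRTB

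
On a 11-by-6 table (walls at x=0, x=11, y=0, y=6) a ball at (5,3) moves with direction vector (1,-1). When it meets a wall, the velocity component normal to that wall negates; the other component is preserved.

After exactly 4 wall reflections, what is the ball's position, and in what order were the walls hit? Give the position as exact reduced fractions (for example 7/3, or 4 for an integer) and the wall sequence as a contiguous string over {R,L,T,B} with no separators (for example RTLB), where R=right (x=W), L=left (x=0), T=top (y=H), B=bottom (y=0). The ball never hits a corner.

1. t=3 → B at (8,0); v=(1,1)
2. t=3 → R at (11,3); v=(-1,1)
3. t=3 → T at (8,6); v=(-1,-1)
4. t=6 → B at (2,0); v=(-1,1)

Final position: (2,0)
Wall sequence: BRTB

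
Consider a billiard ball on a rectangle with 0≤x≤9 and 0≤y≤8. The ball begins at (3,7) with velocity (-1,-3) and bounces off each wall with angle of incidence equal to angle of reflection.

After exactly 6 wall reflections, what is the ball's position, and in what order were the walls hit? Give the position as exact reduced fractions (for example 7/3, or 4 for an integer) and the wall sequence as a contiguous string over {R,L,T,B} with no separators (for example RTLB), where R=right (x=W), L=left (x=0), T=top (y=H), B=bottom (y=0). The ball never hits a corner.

Final position: (9,3)
Wall sequence: BLTBTR

1. t=7/3 → B at (2/3,0); v=(-1,3)
2. t=2/3 → L at (0,2); v=(1,3)
3. t=2 → T at (2,8); v=(1,-3)
4. t=8/3 → B at (14/3,0); v=(1,3)
5. t=8/3 → T at (22/3,8); v=(1,-3)
6. t=5/3 → R at (9,3); v=(-1,-3)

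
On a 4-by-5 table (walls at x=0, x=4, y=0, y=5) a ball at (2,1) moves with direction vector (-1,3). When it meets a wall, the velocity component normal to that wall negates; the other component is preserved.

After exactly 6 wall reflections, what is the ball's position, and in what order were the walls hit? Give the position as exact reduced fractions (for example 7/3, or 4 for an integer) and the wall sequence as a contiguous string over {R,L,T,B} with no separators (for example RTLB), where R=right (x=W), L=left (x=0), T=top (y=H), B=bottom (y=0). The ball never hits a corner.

1. t=4/3 → T at (2/3,5); v=(-1,-3)
2. t=2/3 → L at (0,3); v=(1,-3)
3. t=1 → B at (1,0); v=(1,3)
4. t=5/3 → T at (8/3,5); v=(1,-3)
5. t=4/3 → R at (4,1); v=(-1,-3)
6. t=1/3 → B at (11/3,0); v=(-1,3)

Final position: (11/3,0)
Wall sequence: TLBTRB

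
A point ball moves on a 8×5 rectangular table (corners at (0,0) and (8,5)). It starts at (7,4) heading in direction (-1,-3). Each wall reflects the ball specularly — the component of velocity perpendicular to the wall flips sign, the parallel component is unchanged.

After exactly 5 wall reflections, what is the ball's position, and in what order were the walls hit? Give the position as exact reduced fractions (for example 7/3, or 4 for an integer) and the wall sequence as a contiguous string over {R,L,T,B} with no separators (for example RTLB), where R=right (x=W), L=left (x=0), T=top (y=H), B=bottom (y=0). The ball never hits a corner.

Final position: (0,3)
Wall sequence: BTBTL

1. t=4/3 → B at (17/3,0); v=(-1,3)
2. t=5/3 → T at (4,5); v=(-1,-3)
3. t=5/3 → B at (7/3,0); v=(-1,3)
4. t=5/3 → T at (2/3,5); v=(-1,-3)
5. t=2/3 → L at (0,3); v=(1,-3)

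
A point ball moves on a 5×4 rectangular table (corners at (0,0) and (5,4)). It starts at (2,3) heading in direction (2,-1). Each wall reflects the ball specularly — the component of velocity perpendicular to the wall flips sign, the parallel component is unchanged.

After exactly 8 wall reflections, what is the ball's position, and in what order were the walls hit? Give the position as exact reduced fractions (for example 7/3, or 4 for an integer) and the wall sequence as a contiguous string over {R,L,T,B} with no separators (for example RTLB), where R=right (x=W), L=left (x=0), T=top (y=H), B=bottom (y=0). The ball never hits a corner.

1. t=3/2 → R at (5,3/2); v=(-2,-1)
2. t=3/2 → B at (2,0); v=(-2,1)
3. t=1 → L at (0,1); v=(2,1)
4. t=5/2 → R at (5,7/2); v=(-2,1)
5. t=1/2 → T at (4,4); v=(-2,-1)
6. t=2 → L at (0,2); v=(2,-1)
7. t=2 → B at (4,0); v=(2,1)
8. t=1/2 → R at (5,1/2); v=(-2,1)

Final position: (5,1/2)
Wall sequence: RBLRTLBR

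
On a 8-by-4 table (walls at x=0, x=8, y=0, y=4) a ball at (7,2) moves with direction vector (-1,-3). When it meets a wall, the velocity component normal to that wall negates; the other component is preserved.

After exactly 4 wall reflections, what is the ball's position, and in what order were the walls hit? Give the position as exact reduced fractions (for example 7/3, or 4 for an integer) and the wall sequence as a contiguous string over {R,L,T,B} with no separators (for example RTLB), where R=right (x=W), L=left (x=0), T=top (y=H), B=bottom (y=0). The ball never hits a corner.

1. t=2/3 → B at (19/3,0); v=(-1,3)
2. t=4/3 → T at (5,4); v=(-1,-3)
3. t=4/3 → B at (11/3,0); v=(-1,3)
4. t=4/3 → T at (7/3,4); v=(-1,-3)

Final position: (7/3,4)
Wall sequence: BTBT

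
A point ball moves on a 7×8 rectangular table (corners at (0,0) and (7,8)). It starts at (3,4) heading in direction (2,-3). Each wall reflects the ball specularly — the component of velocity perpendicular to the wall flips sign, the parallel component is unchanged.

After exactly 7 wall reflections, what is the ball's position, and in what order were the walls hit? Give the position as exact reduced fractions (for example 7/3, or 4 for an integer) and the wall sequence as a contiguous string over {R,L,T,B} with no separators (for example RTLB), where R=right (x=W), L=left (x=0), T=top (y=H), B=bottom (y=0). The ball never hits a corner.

Final position: (19/3,8)
Wall sequence: BRTLBRT

1. t=4/3 → B at (17/3,0); v=(2,3)
2. t=2/3 → R at (7,2); v=(-2,3)
3. t=2 → T at (3,8); v=(-2,-3)
4. t=3/2 → L at (0,7/2); v=(2,-3)
5. t=7/6 → B at (7/3,0); v=(2,3)
6. t=7/3 → R at (7,7); v=(-2,3)
7. t=1/3 → T at (19/3,8); v=(-2,-3)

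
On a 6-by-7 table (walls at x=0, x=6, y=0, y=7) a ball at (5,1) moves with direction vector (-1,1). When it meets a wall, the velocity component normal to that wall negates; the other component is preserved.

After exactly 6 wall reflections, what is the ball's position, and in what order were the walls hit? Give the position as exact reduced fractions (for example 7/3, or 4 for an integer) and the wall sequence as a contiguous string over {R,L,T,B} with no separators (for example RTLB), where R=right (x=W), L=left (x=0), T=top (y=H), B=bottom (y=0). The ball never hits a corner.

Final position: (3,7)
Wall sequence: LTRBLT

1. t=5 → L at (0,6); v=(1,1)
2. t=1 → T at (1,7); v=(1,-1)
3. t=5 → R at (6,2); v=(-1,-1)
4. t=2 → B at (4,0); v=(-1,1)
5. t=4 → L at (0,4); v=(1,1)
6. t=3 → T at (3,7); v=(1,-1)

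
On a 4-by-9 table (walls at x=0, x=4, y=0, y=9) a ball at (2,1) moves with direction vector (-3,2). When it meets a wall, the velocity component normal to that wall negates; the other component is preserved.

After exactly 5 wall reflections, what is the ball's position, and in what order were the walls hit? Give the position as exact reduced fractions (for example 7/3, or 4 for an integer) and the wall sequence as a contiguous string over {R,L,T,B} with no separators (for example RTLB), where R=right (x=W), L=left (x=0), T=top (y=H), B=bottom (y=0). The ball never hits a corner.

Final position: (4,23/3)
Wall sequence: LRLTR

1. t=2/3 → L at (0,7/3); v=(3,2)
2. t=4/3 → R at (4,5); v=(-3,2)
3. t=4/3 → L at (0,23/3); v=(3,2)
4. t=2/3 → T at (2,9); v=(3,-2)
5. t=2/3 → R at (4,23/3); v=(-3,-2)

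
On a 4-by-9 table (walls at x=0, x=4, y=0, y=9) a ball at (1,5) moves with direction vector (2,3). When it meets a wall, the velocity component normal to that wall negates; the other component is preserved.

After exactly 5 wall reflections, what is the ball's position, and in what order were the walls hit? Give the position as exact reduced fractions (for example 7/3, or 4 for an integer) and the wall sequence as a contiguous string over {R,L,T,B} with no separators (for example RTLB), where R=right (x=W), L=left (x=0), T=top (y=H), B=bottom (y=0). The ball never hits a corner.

Final position: (4,7/2)
Wall sequence: TRLBR

1. t=4/3 → T at (11/3,9); v=(2,-3)
2. t=1/6 → R at (4,17/2); v=(-2,-3)
3. t=2 → L at (0,5/2); v=(2,-3)
4. t=5/6 → B at (5/3,0); v=(2,3)
5. t=7/6 → R at (4,7/2); v=(-2,3)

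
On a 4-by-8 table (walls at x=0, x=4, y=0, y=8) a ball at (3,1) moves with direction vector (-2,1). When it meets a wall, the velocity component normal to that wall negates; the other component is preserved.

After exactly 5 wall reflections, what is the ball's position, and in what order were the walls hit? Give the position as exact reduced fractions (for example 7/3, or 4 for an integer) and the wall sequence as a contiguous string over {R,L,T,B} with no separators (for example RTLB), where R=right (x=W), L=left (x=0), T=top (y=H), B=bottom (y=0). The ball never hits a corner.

Final position: (4,15/2)
Wall sequence: LRLTR

1. t=3/2 → L at (0,5/2); v=(2,1)
2. t=2 → R at (4,9/2); v=(-2,1)
3. t=2 → L at (0,13/2); v=(2,1)
4. t=3/2 → T at (3,8); v=(2,-1)
5. t=1/2 → R at (4,15/2); v=(-2,-1)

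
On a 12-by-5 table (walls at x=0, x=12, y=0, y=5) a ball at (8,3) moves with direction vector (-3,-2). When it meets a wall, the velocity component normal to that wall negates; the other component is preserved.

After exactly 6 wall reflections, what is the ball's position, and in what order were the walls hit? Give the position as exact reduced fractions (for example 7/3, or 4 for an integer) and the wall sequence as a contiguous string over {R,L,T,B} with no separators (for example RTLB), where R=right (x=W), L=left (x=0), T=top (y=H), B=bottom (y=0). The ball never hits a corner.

1. t=3/2 → B at (7/2,0); v=(-3,2)
2. t=7/6 → L at (0,7/3); v=(3,2)
3. t=4/3 → T at (4,5); v=(3,-2)
4. t=5/2 → B at (23/2,0); v=(3,2)
5. t=1/6 → R at (12,1/3); v=(-3,2)
6. t=7/3 → T at (5,5); v=(-3,-2)

Final position: (5,5)
Wall sequence: BLTBRT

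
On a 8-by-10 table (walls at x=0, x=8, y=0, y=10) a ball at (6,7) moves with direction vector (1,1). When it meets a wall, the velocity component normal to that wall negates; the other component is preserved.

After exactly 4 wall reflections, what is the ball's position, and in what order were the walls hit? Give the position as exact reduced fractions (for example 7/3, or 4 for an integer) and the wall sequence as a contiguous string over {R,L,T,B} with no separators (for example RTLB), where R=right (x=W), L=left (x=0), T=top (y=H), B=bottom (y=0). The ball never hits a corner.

Final position: (3,0)
Wall sequence: RTLB

1. t=2 → R at (8,9); v=(-1,1)
2. t=1 → T at (7,10); v=(-1,-1)
3. t=7 → L at (0,3); v=(1,-1)
4. t=3 → B at (3,0); v=(1,1)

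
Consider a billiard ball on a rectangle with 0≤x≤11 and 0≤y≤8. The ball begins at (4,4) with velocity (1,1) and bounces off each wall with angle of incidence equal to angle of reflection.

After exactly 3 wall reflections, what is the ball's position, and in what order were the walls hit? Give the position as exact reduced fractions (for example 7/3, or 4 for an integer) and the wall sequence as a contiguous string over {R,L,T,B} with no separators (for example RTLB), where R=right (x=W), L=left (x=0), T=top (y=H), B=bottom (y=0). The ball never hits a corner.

Final position: (6,0)
Wall sequence: TRB

1. t=4 → T at (8,8); v=(1,-1)
2. t=3 → R at (11,5); v=(-1,-1)
3. t=5 → B at (6,0); v=(-1,1)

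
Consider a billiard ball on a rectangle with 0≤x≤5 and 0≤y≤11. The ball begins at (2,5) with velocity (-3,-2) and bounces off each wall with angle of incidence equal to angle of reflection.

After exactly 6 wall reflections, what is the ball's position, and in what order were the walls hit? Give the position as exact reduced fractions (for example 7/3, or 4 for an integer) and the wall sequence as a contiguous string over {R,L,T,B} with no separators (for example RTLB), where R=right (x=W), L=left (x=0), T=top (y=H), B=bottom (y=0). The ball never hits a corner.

Final position: (0,29/3)
Wall sequence: LRBLRL

1. t=2/3 → L at (0,11/3); v=(3,-2)
2. t=5/3 → R at (5,1/3); v=(-3,-2)
3. t=1/6 → B at (9/2,0); v=(-3,2)
4. t=3/2 → L at (0,3); v=(3,2)
5. t=5/3 → R at (5,19/3); v=(-3,2)
6. t=5/3 → L at (0,29/3); v=(3,2)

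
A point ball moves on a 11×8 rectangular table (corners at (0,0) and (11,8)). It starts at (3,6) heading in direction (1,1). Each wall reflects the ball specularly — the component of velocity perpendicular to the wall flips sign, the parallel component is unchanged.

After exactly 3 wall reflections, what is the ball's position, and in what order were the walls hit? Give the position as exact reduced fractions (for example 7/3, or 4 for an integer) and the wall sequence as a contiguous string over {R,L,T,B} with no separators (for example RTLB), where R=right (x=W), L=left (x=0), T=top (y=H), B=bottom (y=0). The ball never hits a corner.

1. t=2 → T at (5,8); v=(1,-1)
2. t=6 → R at (11,2); v=(-1,-1)
3. t=2 → B at (9,0); v=(-1,1)

Final position: (9,0)
Wall sequence: TRB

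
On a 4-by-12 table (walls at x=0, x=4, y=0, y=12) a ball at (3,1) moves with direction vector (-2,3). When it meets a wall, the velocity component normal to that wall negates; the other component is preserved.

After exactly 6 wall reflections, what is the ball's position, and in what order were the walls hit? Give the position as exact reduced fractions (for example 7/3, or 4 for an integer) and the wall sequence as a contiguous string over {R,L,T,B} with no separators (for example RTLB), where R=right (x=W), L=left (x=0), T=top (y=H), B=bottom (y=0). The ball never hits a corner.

Final position: (11/3,0)
Wall sequence: LRTLRB

1. t=3/2 → L at (0,11/2); v=(2,3)
2. t=2 → R at (4,23/2); v=(-2,3)
3. t=1/6 → T at (11/3,12); v=(-2,-3)
4. t=11/6 → L at (0,13/2); v=(2,-3)
5. t=2 → R at (4,1/2); v=(-2,-3)
6. t=1/6 → B at (11/3,0); v=(-2,3)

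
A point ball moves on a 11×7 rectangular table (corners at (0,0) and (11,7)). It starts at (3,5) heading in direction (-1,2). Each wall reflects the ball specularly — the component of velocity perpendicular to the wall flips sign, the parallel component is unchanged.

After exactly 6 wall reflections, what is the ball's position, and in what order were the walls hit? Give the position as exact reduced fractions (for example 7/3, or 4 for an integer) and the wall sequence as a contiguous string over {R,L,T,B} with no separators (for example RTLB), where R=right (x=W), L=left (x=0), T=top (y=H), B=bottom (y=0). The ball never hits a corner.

Final position: (11,5)
Wall sequence: TLBTBR

1. t=1 → T at (2,7); v=(-1,-2)
2. t=2 → L at (0,3); v=(1,-2)
3. t=3/2 → B at (3/2,0); v=(1,2)
4. t=7/2 → T at (5,7); v=(1,-2)
5. t=7/2 → B at (17/2,0); v=(1,2)
6. t=5/2 → R at (11,5); v=(-1,2)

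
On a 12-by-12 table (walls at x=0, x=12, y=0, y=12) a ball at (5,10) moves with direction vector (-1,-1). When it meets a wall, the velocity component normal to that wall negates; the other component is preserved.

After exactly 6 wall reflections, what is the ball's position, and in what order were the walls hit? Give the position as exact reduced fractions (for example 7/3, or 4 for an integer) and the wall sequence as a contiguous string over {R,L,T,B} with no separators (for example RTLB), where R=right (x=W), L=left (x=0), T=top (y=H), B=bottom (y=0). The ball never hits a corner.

Final position: (5,0)
Wall sequence: LBRTLB

1. t=5 → L at (0,5); v=(1,-1)
2. t=5 → B at (5,0); v=(1,1)
3. t=7 → R at (12,7); v=(-1,1)
4. t=5 → T at (7,12); v=(-1,-1)
5. t=7 → L at (0,5); v=(1,-1)
6. t=5 → B at (5,0); v=(1,1)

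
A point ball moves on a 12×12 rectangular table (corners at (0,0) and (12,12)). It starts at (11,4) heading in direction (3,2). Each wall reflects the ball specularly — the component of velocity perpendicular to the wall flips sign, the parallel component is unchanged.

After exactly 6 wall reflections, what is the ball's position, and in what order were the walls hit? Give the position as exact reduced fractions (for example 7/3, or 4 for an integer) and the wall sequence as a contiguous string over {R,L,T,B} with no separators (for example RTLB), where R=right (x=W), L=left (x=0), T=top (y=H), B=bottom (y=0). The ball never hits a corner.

1. t=1/3 → R at (12,14/3); v=(-3,2)
2. t=11/3 → T at (1,12); v=(-3,-2)
3. t=1/3 → L at (0,34/3); v=(3,-2)
4. t=4 → R at (12,10/3); v=(-3,-2)
5. t=5/3 → B at (7,0); v=(-3,2)
6. t=7/3 → L at (0,14/3); v=(3,2)

Final position: (0,14/3)
Wall sequence: RTLRBL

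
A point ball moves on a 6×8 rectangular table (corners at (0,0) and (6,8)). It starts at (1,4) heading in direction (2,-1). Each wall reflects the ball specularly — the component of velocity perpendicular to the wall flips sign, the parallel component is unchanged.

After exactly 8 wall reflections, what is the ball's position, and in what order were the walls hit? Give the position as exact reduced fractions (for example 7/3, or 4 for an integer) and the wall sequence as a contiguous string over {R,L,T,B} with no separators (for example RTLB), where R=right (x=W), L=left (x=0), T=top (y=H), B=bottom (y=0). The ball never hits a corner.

Final position: (0,5/2)
Wall sequence: RBLRLTRL

1. t=5/2 → R at (6,3/2); v=(-2,-1)
2. t=3/2 → B at (3,0); v=(-2,1)
3. t=3/2 → L at (0,3/2); v=(2,1)
4. t=3 → R at (6,9/2); v=(-2,1)
5. t=3 → L at (0,15/2); v=(2,1)
6. t=1/2 → T at (1,8); v=(2,-1)
7. t=5/2 → R at (6,11/2); v=(-2,-1)
8. t=3 → L at (0,5/2); v=(2,-1)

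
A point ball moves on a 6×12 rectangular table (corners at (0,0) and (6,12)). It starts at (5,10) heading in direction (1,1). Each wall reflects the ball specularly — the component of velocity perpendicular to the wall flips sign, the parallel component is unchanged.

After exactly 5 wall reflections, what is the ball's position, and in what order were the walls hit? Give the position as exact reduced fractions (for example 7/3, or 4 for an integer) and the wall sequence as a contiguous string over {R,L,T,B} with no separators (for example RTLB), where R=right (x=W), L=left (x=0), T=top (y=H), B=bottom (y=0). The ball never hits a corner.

1. t=1 → R at (6,11); v=(-1,1)
2. t=1 → T at (5,12); v=(-1,-1)
3. t=5 → L at (0,7); v=(1,-1)
4. t=6 → R at (6,1); v=(-1,-1)
5. t=1 → B at (5,0); v=(-1,1)

Final position: (5,0)
Wall sequence: RTLRB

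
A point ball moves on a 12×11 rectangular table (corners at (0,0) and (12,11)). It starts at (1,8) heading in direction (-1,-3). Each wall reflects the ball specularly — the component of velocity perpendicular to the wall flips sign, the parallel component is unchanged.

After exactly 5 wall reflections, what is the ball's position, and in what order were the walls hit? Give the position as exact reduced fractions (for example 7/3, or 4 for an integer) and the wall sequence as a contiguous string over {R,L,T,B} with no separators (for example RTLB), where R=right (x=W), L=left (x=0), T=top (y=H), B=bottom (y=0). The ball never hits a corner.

1. t=1 → L at (0,5); v=(1,-3)
2. t=5/3 → B at (5/3,0); v=(1,3)
3. t=11/3 → T at (16/3,11); v=(1,-3)
4. t=11/3 → B at (9,0); v=(1,3)
5. t=3 → R at (12,9); v=(-1,3)

Final position: (12,9)
Wall sequence: LBTBR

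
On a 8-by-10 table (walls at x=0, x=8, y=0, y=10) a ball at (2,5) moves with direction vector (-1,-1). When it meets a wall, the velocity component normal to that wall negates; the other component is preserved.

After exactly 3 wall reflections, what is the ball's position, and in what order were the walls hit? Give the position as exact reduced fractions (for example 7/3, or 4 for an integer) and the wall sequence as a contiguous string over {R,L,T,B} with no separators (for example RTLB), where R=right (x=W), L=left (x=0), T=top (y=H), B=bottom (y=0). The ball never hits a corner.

Final position: (8,5)
Wall sequence: LBR

1. t=2 → L at (0,3); v=(1,-1)
2. t=3 → B at (3,0); v=(1,1)
3. t=5 → R at (8,5); v=(-1,1)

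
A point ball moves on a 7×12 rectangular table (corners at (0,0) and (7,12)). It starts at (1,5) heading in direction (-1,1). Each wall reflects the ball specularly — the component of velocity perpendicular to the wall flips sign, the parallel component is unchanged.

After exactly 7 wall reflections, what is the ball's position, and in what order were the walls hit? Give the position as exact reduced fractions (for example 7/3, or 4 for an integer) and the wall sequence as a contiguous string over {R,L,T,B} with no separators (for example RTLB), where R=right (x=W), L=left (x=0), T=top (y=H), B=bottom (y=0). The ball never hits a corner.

1. t=1 → L at (0,6); v=(1,1)
2. t=6 → T at (6,12); v=(1,-1)
3. t=1 → R at (7,11); v=(-1,-1)
4. t=7 → L at (0,4); v=(1,-1)
5. t=4 → B at (4,0); v=(1,1)
6. t=3 → R at (7,3); v=(-1,1)
7. t=7 → L at (0,10); v=(1,1)

Final position: (0,10)
Wall sequence: LTRLBRL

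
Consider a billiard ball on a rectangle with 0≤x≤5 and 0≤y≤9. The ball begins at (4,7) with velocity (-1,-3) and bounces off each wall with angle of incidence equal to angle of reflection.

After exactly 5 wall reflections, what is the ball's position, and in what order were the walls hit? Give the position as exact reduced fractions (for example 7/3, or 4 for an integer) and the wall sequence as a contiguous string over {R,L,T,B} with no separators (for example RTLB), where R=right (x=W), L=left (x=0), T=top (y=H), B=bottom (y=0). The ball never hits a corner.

1. t=7/3 → B at (5/3,0); v=(-1,3)
2. t=5/3 → L at (0,5); v=(1,3)
3. t=4/3 → T at (4/3,9); v=(1,-3)
4. t=3 → B at (13/3,0); v=(1,3)
5. t=2/3 → R at (5,2); v=(-1,3)

Final position: (5,2)
Wall sequence: BLTBR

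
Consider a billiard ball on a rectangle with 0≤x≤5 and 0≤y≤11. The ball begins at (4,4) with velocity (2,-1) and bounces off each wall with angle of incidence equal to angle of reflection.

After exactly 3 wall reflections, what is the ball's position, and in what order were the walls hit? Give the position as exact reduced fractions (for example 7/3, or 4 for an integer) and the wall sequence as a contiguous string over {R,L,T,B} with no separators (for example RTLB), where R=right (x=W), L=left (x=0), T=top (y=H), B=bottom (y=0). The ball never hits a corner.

Final position: (2,0)
Wall sequence: RLB

1. t=1/2 → R at (5,7/2); v=(-2,-1)
2. t=5/2 → L at (0,1); v=(2,-1)
3. t=1 → B at (2,0); v=(2,1)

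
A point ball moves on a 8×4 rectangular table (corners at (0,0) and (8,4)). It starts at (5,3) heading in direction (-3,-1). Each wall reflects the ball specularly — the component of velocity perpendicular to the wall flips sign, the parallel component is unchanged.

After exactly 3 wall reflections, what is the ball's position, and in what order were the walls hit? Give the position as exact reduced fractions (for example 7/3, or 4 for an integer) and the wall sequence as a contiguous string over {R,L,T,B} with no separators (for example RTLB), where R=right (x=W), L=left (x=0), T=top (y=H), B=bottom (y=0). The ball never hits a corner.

Final position: (8,4/3)
Wall sequence: LBR

1. t=5/3 → L at (0,4/3); v=(3,-1)
2. t=4/3 → B at (4,0); v=(3,1)
3. t=4/3 → R at (8,4/3); v=(-3,1)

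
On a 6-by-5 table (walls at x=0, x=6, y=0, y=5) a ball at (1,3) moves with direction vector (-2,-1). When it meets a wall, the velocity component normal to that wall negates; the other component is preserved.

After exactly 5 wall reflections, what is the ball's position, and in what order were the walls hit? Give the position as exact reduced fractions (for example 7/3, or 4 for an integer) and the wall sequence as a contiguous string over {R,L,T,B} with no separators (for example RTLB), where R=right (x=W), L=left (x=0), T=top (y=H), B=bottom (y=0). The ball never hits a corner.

Final position: (3,5)
Wall sequence: LBRLT

1. t=1/2 → L at (0,5/2); v=(2,-1)
2. t=5/2 → B at (5,0); v=(2,1)
3. t=1/2 → R at (6,1/2); v=(-2,1)
4. t=3 → L at (0,7/2); v=(2,1)
5. t=3/2 → T at (3,5); v=(2,-1)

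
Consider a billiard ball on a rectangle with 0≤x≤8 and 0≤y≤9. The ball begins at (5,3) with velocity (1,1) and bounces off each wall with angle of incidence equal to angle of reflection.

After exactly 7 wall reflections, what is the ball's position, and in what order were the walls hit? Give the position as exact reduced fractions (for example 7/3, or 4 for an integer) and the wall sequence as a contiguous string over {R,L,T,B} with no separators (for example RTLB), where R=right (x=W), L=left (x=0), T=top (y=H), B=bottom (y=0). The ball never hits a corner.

Final position: (0,6)
Wall sequence: RTLBRTL

1. t=3 → R at (8,6); v=(-1,1)
2. t=3 → T at (5,9); v=(-1,-1)
3. t=5 → L at (0,4); v=(1,-1)
4. t=4 → B at (4,0); v=(1,1)
5. t=4 → R at (8,4); v=(-1,1)
6. t=5 → T at (3,9); v=(-1,-1)
7. t=3 → L at (0,6); v=(1,-1)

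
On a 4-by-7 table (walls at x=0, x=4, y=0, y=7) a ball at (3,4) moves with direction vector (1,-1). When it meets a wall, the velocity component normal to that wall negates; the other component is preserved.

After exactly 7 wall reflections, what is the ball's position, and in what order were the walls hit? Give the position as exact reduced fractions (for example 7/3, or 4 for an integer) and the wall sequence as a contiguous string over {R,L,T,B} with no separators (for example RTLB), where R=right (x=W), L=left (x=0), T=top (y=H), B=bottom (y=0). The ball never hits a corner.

1. t=1 → R at (4,3); v=(-1,-1)
2. t=3 → B at (1,0); v=(-1,1)
3. t=1 → L at (0,1); v=(1,1)
4. t=4 → R at (4,5); v=(-1,1)
5. t=2 → T at (2,7); v=(-1,-1)
6. t=2 → L at (0,5); v=(1,-1)
7. t=4 → R at (4,1); v=(-1,-1)

Final position: (4,1)
Wall sequence: RBLRTLR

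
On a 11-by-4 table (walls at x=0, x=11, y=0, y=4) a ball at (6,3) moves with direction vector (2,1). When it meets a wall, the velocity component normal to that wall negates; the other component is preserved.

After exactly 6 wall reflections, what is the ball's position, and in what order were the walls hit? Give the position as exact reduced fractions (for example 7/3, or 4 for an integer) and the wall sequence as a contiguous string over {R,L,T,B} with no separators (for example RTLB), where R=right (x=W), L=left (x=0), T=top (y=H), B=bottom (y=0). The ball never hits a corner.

Final position: (10,0)
Wall sequence: TRBLTB

1. t=1 → T at (8,4); v=(2,-1)
2. t=3/2 → R at (11,5/2); v=(-2,-1)
3. t=5/2 → B at (6,0); v=(-2,1)
4. t=3 → L at (0,3); v=(2,1)
5. t=1 → T at (2,4); v=(2,-1)
6. t=4 → B at (10,0); v=(2,1)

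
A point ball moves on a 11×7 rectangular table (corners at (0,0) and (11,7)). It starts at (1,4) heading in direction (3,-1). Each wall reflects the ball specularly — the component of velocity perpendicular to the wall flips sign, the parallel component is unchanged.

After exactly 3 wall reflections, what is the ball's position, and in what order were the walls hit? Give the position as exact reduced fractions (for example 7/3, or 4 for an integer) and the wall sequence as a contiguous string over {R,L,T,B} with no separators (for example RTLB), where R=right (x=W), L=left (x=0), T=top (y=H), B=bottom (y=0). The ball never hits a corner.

1. t=10/3 → R at (11,2/3); v=(-3,-1)
2. t=2/3 → B at (9,0); v=(-3,1)
3. t=3 → L at (0,3); v=(3,1)

Final position: (0,3)
Wall sequence: RBL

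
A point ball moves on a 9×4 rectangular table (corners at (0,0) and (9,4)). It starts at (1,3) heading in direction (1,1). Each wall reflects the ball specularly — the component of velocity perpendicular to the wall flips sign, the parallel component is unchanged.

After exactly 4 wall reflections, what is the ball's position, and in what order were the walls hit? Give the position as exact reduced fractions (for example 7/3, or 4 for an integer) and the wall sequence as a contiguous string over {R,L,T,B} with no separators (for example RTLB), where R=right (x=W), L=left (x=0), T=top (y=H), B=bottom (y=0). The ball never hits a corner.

1. t=1 → T at (2,4); v=(1,-1)
2. t=4 → B at (6,0); v=(1,1)
3. t=3 → R at (9,3); v=(-1,1)
4. t=1 → T at (8,4); v=(-1,-1)

Final position: (8,4)
Wall sequence: TBRT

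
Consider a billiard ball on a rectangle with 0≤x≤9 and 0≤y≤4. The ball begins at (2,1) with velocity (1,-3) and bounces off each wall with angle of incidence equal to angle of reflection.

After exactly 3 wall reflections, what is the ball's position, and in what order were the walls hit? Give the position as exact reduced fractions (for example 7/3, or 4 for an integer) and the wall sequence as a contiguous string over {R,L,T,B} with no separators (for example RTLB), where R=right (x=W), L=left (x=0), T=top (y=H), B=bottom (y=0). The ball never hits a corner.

Final position: (5,0)
Wall sequence: BTB

1. t=1/3 → B at (7/3,0); v=(1,3)
2. t=4/3 → T at (11/3,4); v=(1,-3)
3. t=4/3 → B at (5,0); v=(1,3)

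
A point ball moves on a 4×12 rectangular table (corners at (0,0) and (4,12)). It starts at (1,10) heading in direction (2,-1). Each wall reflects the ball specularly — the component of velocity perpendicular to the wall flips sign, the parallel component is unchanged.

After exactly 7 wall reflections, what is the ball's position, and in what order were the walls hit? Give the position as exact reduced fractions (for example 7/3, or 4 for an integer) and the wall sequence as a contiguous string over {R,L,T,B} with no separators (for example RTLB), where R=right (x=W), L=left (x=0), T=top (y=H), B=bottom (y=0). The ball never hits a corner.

Final position: (0,3/2)
Wall sequence: RLRLRBL

1. t=3/2 → R at (4,17/2); v=(-2,-1)
2. t=2 → L at (0,13/2); v=(2,-1)
3. t=2 → R at (4,9/2); v=(-2,-1)
4. t=2 → L at (0,5/2); v=(2,-1)
5. t=2 → R at (4,1/2); v=(-2,-1)
6. t=1/2 → B at (3,0); v=(-2,1)
7. t=3/2 → L at (0,3/2); v=(2,1)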